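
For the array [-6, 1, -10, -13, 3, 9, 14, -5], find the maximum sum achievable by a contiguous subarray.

Using Kadane's algorithm on [-6, 1, -10, -13, 3, 9, 14, -5]:

Scanning through the array:
Position 1 (value 1): max_ending_here = 1, max_so_far = 1
Position 2 (value -10): max_ending_here = -9, max_so_far = 1
Position 3 (value -13): max_ending_here = -13, max_so_far = 1
Position 4 (value 3): max_ending_here = 3, max_so_far = 3
Position 5 (value 9): max_ending_here = 12, max_so_far = 12
Position 6 (value 14): max_ending_here = 26, max_so_far = 26
Position 7 (value -5): max_ending_here = 21, max_so_far = 26

Maximum subarray: [3, 9, 14]
Maximum sum: 26

The maximum subarray is [3, 9, 14] with sum 26. This subarray runs from index 4 to index 6.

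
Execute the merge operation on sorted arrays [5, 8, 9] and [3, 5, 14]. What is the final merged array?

Merging process:

Compare 5 vs 3: take 3 from right. Merged: [3]
Compare 5 vs 5: take 5 from left. Merged: [3, 5]
Compare 8 vs 5: take 5 from right. Merged: [3, 5, 5]
Compare 8 vs 14: take 8 from left. Merged: [3, 5, 5, 8]
Compare 9 vs 14: take 9 from left. Merged: [3, 5, 5, 8, 9]
Append remaining from right: [14]. Merged: [3, 5, 5, 8, 9, 14]

Final merged array: [3, 5, 5, 8, 9, 14]
Total comparisons: 5

The merged array is [3, 5, 5, 8, 9, 14], requiring 5 comparisons. The merge step runs in O(n) time where n is the total number of elements.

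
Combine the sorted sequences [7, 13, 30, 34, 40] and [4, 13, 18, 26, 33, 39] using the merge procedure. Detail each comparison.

Merging process:

Compare 7 vs 4: take 4 from right. Merged: [4]
Compare 7 vs 13: take 7 from left. Merged: [4, 7]
Compare 13 vs 13: take 13 from left. Merged: [4, 7, 13]
Compare 30 vs 13: take 13 from right. Merged: [4, 7, 13, 13]
Compare 30 vs 18: take 18 from right. Merged: [4, 7, 13, 13, 18]
Compare 30 vs 26: take 26 from right. Merged: [4, 7, 13, 13, 18, 26]
Compare 30 vs 33: take 30 from left. Merged: [4, 7, 13, 13, 18, 26, 30]
Compare 34 vs 33: take 33 from right. Merged: [4, 7, 13, 13, 18, 26, 30, 33]
Compare 34 vs 39: take 34 from left. Merged: [4, 7, 13, 13, 18, 26, 30, 33, 34]
Compare 40 vs 39: take 39 from right. Merged: [4, 7, 13, 13, 18, 26, 30, 33, 34, 39]
Append remaining from left: [40]. Merged: [4, 7, 13, 13, 18, 26, 30, 33, 34, 39, 40]

Final merged array: [4, 7, 13, 13, 18, 26, 30, 33, 34, 39, 40]
Total comparisons: 10

The merged array is [4, 7, 13, 13, 18, 26, 30, 33, 34, 39, 40], requiring 10 comparisons. The merge step runs in O(n) time where n is the total number of elements.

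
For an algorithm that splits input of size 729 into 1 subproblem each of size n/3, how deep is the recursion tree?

For divide and conquer with division factor 3:

Problem sizes at each level:
Level 0: 729
Level 1: 243
Level 2: 81
Level 3: 27
Level 4: 9
Level 5: 3
Level 6: 1

The root is level 0 and the size-1 base case is level 6 (the tree spans levels 0 through 6, i.e. 7 levels counting the root), so the depth is the number of divisions: log_3(729) = 6

The recursion tree depth is log_3(729) = 6. At each level, the problem size is divided by 3, so it takes 6 divisions to reduce to a base case of size 1. The algorithm makes 1 recursive call at each level.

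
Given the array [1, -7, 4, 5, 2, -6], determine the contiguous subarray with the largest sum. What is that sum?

Using Kadane's algorithm on [1, -7, 4, 5, 2, -6]:

Scanning through the array:
Position 1 (value -7): max_ending_here = -6, max_so_far = 1
Position 2 (value 4): max_ending_here = 4, max_so_far = 4
Position 3 (value 5): max_ending_here = 9, max_so_far = 9
Position 4 (value 2): max_ending_here = 11, max_so_far = 11
Position 5 (value -6): max_ending_here = 5, max_so_far = 11

Maximum subarray: [4, 5, 2]
Maximum sum: 11

The maximum subarray is [4, 5, 2] with sum 11. This subarray runs from index 2 to index 4.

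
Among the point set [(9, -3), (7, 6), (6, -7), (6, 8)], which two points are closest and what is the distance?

Computing all pairwise distances among 4 points:

d((9, -3), (7, 6)) = 9.2195
d((9, -3), (6, -7)) = 5.0
d((9, -3), (6, 8)) = 11.4018
d((7, 6), (6, -7)) = 13.0384
d((7, 6), (6, 8)) = 2.2361 <-- minimum
d((6, -7), (6, 8)) = 15.0

Closest pair: (7, 6) and (6, 8) with distance 2.2361

The closest pair is (7, 6) and (6, 8) with Euclidean distance 2.2361. For 4 points, brute-force pairwise comparison is shown above. For large n, the divide-and-conquer algorithm (sort by x, recurse on halves, check the dividing strip) achieves O(n log n).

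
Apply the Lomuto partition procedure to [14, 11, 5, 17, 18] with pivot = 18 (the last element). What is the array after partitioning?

Lomuto partition with pivot = 18:

Initial array: [14, 11, 5, 17, 18]

arr[0]=14 <= 18: swap with position 0, array becomes [14, 11, 5, 17, 18]
arr[1]=11 <= 18: swap with position 1, array becomes [14, 11, 5, 17, 18]
arr[2]=5 <= 18: swap with position 2, array becomes [14, 11, 5, 17, 18]
arr[3]=17 <= 18: swap with position 3, array becomes [14, 11, 5, 17, 18]

Place pivot at position 4: [14, 11, 5, 17, 18]
Pivot position: 4

After partitioning with pivot 18, the array becomes [14, 11, 5, 17, 18]. The pivot is placed at index 4. All elements to the left of the pivot are <= 18, and all elements to the right are > 18.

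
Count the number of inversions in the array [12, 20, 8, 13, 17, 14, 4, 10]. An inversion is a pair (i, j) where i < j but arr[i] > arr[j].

Finding inversions in [12, 20, 8, 13, 17, 14, 4, 10]:

(0, 2): arr[0]=12 > arr[2]=8
(0, 6): arr[0]=12 > arr[6]=4
(0, 7): arr[0]=12 > arr[7]=10
(1, 2): arr[1]=20 > arr[2]=8
(1, 3): arr[1]=20 > arr[3]=13
(1, 4): arr[1]=20 > arr[4]=17
(1, 5): arr[1]=20 > arr[5]=14
(1, 6): arr[1]=20 > arr[6]=4
(1, 7): arr[1]=20 > arr[7]=10
(2, 6): arr[2]=8 > arr[6]=4
(3, 6): arr[3]=13 > arr[6]=4
(3, 7): arr[3]=13 > arr[7]=10
(4, 5): arr[4]=17 > arr[5]=14
(4, 6): arr[4]=17 > arr[6]=4
(4, 7): arr[4]=17 > arr[7]=10
(5, 6): arr[5]=14 > arr[6]=4
(5, 7): arr[5]=14 > arr[7]=10

Total inversions: 17

The array has 17 inversion(s): (0,2), (0,6), (0,7), (1,2), (1,3), (1,4), (1,5), (1,6), (1,7), (2,6), (3,6), (3,7), (4,5), (4,6), (4,7), (5,6), (5,7). Each pair (i,j) satisfies i < j and arr[i] > arr[j].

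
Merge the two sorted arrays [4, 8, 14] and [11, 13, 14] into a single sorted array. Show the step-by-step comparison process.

Merging process:

Compare 4 vs 11: take 4 from left. Merged: [4]
Compare 8 vs 11: take 8 from left. Merged: [4, 8]
Compare 14 vs 11: take 11 from right. Merged: [4, 8, 11]
Compare 14 vs 13: take 13 from right. Merged: [4, 8, 11, 13]
Compare 14 vs 14: take 14 from left. Merged: [4, 8, 11, 13, 14]
Append remaining from right: [14]. Merged: [4, 8, 11, 13, 14, 14]

Final merged array: [4, 8, 11, 13, 14, 14]
Total comparisons: 5

The merged array is [4, 8, 11, 13, 14, 14], requiring 5 comparisons. The merge step runs in O(n) time where n is the total number of elements.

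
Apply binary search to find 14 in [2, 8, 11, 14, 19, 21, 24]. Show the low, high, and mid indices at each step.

Binary search for 14 in [2, 8, 11, 14, 19, 21, 24]:

lo=0, hi=6, mid=3, arr[mid]=14 -> Found target at index 3!

Binary search finds 14 at index 3 after 1 comparisons. The search repeatedly halves the search space by comparing with the middle element.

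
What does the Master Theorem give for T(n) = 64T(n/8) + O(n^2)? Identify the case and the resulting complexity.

Master Theorem for T(n) = 64T(n/8) + O(n^2):

a = 64, b = 8, c = 2
log_b(a) = log_8(64) = 2.0000

Case 2: c = 2 = log_8(64) = 2.0000
T(n) = O(n^2 log n) = O(n^2 log n)

For T(n) = 64T(n/8) + O(n^2): log_8(64) = 2.0000. This is Case 2 of the Master Theorem (c = log_b(a), equal work at all levels), giving O(n^2 log n).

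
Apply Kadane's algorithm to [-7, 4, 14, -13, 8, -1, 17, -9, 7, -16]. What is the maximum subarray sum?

Using Kadane's algorithm on [-7, 4, 14, -13, 8, -1, 17, -9, 7, -16]:

Scanning through the array:
Position 1 (value 4): max_ending_here = 4, max_so_far = 4
Position 2 (value 14): max_ending_here = 18, max_so_far = 18
Position 3 (value -13): max_ending_here = 5, max_so_far = 18
Position 4 (value 8): max_ending_here = 13, max_so_far = 18
Position 5 (value -1): max_ending_here = 12, max_so_far = 18
Position 6 (value 17): max_ending_here = 29, max_so_far = 29
Position 7 (value -9): max_ending_here = 20, max_so_far = 29
Position 8 (value 7): max_ending_here = 27, max_so_far = 29
Position 9 (value -16): max_ending_here = 11, max_so_far = 29

Maximum subarray: [4, 14, -13, 8, -1, 17]
Maximum sum: 29

The maximum subarray is [4, 14, -13, 8, -1, 17] with sum 29. This subarray runs from index 1 to index 6.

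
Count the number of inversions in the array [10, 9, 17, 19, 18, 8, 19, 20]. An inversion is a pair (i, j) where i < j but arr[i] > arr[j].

Finding inversions in [10, 9, 17, 19, 18, 8, 19, 20]:

(0, 1): arr[0]=10 > arr[1]=9
(0, 5): arr[0]=10 > arr[5]=8
(1, 5): arr[1]=9 > arr[5]=8
(2, 5): arr[2]=17 > arr[5]=8
(3, 4): arr[3]=19 > arr[4]=18
(3, 5): arr[3]=19 > arr[5]=8
(4, 5): arr[4]=18 > arr[5]=8

Total inversions: 7

The array has 7 inversion(s): (0,1), (0,5), (1,5), (2,5), (3,4), (3,5), (4,5). Each pair (i,j) satisfies i < j and arr[i] > arr[j].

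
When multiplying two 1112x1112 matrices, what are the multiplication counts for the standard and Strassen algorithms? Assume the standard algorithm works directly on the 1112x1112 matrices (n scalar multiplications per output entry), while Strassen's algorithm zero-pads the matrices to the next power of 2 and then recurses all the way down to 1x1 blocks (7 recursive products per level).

Matrix multiplication for 1112x1112 matrices:

Strassen's algorithm requires power-of-2 dimensions. Pad 1112x1112 to 2048x2048 (next power of 2).

Standard algorithm: 1112^3 = 1375036928 multiplications
Strassen's algorithm: 7^(log2(2048)) = 7^11 = 1977326743 multiplications
Difference: 1375036928 - 1977326743 = -602289815 (Strassen uses MORE here due to padding overhead — for small or just-over-power-of-2 n, padding can outweigh the per-level savings)

Standard: 1375036928 multiplications (1112^3). Strassen: 1977326743 multiplications (7^11, after padding to 2048x2048). Strassen reduces 8 recursive multiplications to 7 at each level.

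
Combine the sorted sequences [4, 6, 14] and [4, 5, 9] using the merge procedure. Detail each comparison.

Merging process:

Compare 4 vs 4: take 4 from left. Merged: [4]
Compare 6 vs 4: take 4 from right. Merged: [4, 4]
Compare 6 vs 5: take 5 from right. Merged: [4, 4, 5]
Compare 6 vs 9: take 6 from left. Merged: [4, 4, 5, 6]
Compare 14 vs 9: take 9 from right. Merged: [4, 4, 5, 6, 9]
Append remaining from left: [14]. Merged: [4, 4, 5, 6, 9, 14]

Final merged array: [4, 4, 5, 6, 9, 14]
Total comparisons: 5

The merged array is [4, 4, 5, 6, 9, 14], requiring 5 comparisons. The merge step runs in O(n) time where n is the total number of elements.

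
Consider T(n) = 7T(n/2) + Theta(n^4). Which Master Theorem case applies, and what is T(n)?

Master Theorem for T(n) = 7T(n/2) + O(n^4):

a = 7, b = 2, c = 4
log_b(a) = log_2(7) = 2.8074

Case 3: c = 4 > log_2(7) = 2.8074
T(n) = O(n^4) = O(n^4)

For T(n) = 7T(n/2) + O(n^4): log_2(7) = 2.8074. This is Case 3 of the Master Theorem (c > log_b(a), work dominated by root), giving O(n^4).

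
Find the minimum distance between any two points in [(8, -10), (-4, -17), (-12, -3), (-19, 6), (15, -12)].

Computing all pairwise distances among 5 points:

d((8, -10), (-4, -17)) = 13.8924
d((8, -10), (-12, -3)) = 21.1896
d((8, -10), (-19, 6)) = 31.3847
d((8, -10), (15, -12)) = 7.2801 <-- minimum
d((-4, -17), (-12, -3)) = 16.1245
d((-4, -17), (-19, 6)) = 27.4591
d((-4, -17), (15, -12)) = 19.6469
d((-12, -3), (-19, 6)) = 11.4018
d((-12, -3), (15, -12)) = 28.4605
d((-19, 6), (15, -12)) = 38.4708

Closest pair: (8, -10) and (15, -12) with distance 7.2801

The closest pair is (8, -10) and (15, -12) with Euclidean distance 7.2801. For 5 points, brute-force pairwise comparison is shown above. For large n, the divide-and-conquer algorithm (sort by x, recurse on halves, check the dividing strip) achieves O(n log n).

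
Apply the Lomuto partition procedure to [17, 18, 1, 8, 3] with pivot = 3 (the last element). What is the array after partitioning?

Lomuto partition with pivot = 3:

Initial array: [17, 18, 1, 8, 3]

arr[0]=17 > 3: no swap
arr[1]=18 > 3: no swap
arr[2]=1 <= 3: swap with position 0, array becomes [1, 18, 17, 8, 3]
arr[3]=8 > 3: no swap

Place pivot at position 1: [1, 3, 17, 8, 18]
Pivot position: 1

After partitioning with pivot 3, the array becomes [1, 3, 17, 8, 18]. The pivot is placed at index 1. All elements to the left of the pivot are <= 3, and all elements to the right are > 3.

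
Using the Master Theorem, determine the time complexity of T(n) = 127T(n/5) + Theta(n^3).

Master Theorem for T(n) = 127T(n/5) + O(n^3):

a = 127, b = 5, c = 3
log_b(a) = log_5(127) = 3.0099

Case 1: c = 3 < log_5(127) = 3.0099
T(n) = O(n^(log_5 127))

For T(n) = 127T(n/5) + O(n^3): log_5(127) = 3.0099. This is Case 1 of the Master Theorem (c < log_b(a), work dominated by leaves), giving O(n^(log_5 127)).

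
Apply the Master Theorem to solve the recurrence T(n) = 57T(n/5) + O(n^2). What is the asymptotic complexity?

Master Theorem for T(n) = 57T(n/5) + O(n^2):

a = 57, b = 5, c = 2
log_b(a) = log_5(57) = 2.5121

Case 1: c = 2 < log_5(57) = 2.5121
T(n) = O(n^(log_5 57))

For T(n) = 57T(n/5) + O(n^2): log_5(57) = 2.5121. This is Case 1 of the Master Theorem (c < log_b(a), work dominated by leaves), giving O(n^(log_5 57)).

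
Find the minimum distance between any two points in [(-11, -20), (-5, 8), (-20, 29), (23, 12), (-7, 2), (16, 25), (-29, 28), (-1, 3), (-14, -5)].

Computing all pairwise distances among 9 points:

d((-11, -20), (-5, 8)) = 28.6356
d((-11, -20), (-20, 29)) = 49.8197
d((-11, -20), (23, 12)) = 46.6905
d((-11, -20), (-7, 2)) = 22.3607
d((-11, -20), (16, 25)) = 52.4786
d((-11, -20), (-29, 28)) = 51.264
d((-11, -20), (-1, 3)) = 25.0799
d((-11, -20), (-14, -5)) = 15.2971
d((-5, 8), (-20, 29)) = 25.807
d((-5, 8), (23, 12)) = 28.2843
d((-5, 8), (-7, 2)) = 6.3246
d((-5, 8), (16, 25)) = 27.0185
d((-5, 8), (-29, 28)) = 31.241
d((-5, 8), (-1, 3)) = 6.4031
d((-5, 8), (-14, -5)) = 15.8114
d((-20, 29), (23, 12)) = 46.2385
d((-20, 29), (-7, 2)) = 29.9666
d((-20, 29), (16, 25)) = 36.2215
d((-20, 29), (-29, 28)) = 9.0554
d((-20, 29), (-1, 3)) = 32.2025
d((-20, 29), (-14, -5)) = 34.5254
d((23, 12), (-7, 2)) = 31.6228
d((23, 12), (16, 25)) = 14.7648
d((23, 12), (-29, 28)) = 54.4059
d((23, 12), (-1, 3)) = 25.632
d((23, 12), (-14, -5)) = 40.7185
d((-7, 2), (16, 25)) = 32.5269
d((-7, 2), (-29, 28)) = 34.0588
d((-7, 2), (-1, 3)) = 6.0828 <-- minimum
d((-7, 2), (-14, -5)) = 9.8995
d((16, 25), (-29, 28)) = 45.0999
d((16, 25), (-1, 3)) = 27.8029
d((16, 25), (-14, -5)) = 42.4264
d((-29, 28), (-1, 3)) = 37.5366
d((-29, 28), (-14, -5)) = 36.2491
d((-1, 3), (-14, -5)) = 15.2643

Closest pair: (-7, 2) and (-1, 3) with distance 6.0828

The closest pair is (-7, 2) and (-1, 3) with Euclidean distance 6.0828. For 9 points, brute-force pairwise comparison is shown above. For large n, the divide-and-conquer algorithm (sort by x, recurse on halves, check the dividing strip) achieves O(n log n).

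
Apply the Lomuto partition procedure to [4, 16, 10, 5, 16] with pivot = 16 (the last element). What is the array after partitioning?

Lomuto partition with pivot = 16:

Initial array: [4, 16, 10, 5, 16]

arr[0]=4 <= 16: swap with position 0, array becomes [4, 16, 10, 5, 16]
arr[1]=16 <= 16: swap with position 1, array becomes [4, 16, 10, 5, 16]
arr[2]=10 <= 16: swap with position 2, array becomes [4, 16, 10, 5, 16]
arr[3]=5 <= 16: swap with position 3, array becomes [4, 16, 10, 5, 16]

Place pivot at position 4: [4, 16, 10, 5, 16]
Pivot position: 4

After partitioning with pivot 16, the array becomes [4, 16, 10, 5, 16]. The pivot is placed at index 4. All elements to the left of the pivot are <= 16, and all elements to the right are > 16.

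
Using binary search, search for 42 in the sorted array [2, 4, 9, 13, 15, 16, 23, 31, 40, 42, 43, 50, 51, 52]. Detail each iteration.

Binary search for 42 in [2, 4, 9, 13, 15, 16, 23, 31, 40, 42, 43, 50, 51, 52]:

lo=0, hi=13, mid=6, arr[mid]=23 -> 23 < 42, search right half
lo=7, hi=13, mid=10, arr[mid]=43 -> 43 > 42, search left half
lo=7, hi=9, mid=8, arr[mid]=40 -> 40 < 42, search right half
lo=9, hi=9, mid=9, arr[mid]=42 -> Found target at index 9!

Binary search finds 42 at index 9 after 4 comparisons. The search repeatedly halves the search space by comparing with the middle element.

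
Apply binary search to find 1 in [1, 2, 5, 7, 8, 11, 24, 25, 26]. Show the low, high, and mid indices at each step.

Binary search for 1 in [1, 2, 5, 7, 8, 11, 24, 25, 26]:

lo=0, hi=8, mid=4, arr[mid]=8 -> 8 > 1, search left half
lo=0, hi=3, mid=1, arr[mid]=2 -> 2 > 1, search left half
lo=0, hi=0, mid=0, arr[mid]=1 -> Found target at index 0!

Binary search finds 1 at index 0 after 3 comparisons. The search repeatedly halves the search space by comparing with the middle element.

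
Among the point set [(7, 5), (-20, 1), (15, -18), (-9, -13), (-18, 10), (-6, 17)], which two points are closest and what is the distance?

Computing all pairwise distances among 6 points:

d((7, 5), (-20, 1)) = 27.2947
d((7, 5), (15, -18)) = 24.3516
d((7, 5), (-9, -13)) = 24.0832
d((7, 5), (-18, 10)) = 25.4951
d((7, 5), (-6, 17)) = 17.6918
d((-20, 1), (15, -18)) = 39.8246
d((-20, 1), (-9, -13)) = 17.8045
d((-20, 1), (-18, 10)) = 9.2195 <-- minimum
d((-20, 1), (-6, 17)) = 21.2603
d((15, -18), (-9, -13)) = 24.5153
d((15, -18), (-18, 10)) = 43.2782
d((15, -18), (-6, 17)) = 40.8167
d((-9, -13), (-18, 10)) = 24.6982
d((-9, -13), (-6, 17)) = 30.1496
d((-18, 10), (-6, 17)) = 13.8924

Closest pair: (-20, 1) and (-18, 10) with distance 9.2195

The closest pair is (-20, 1) and (-18, 10) with Euclidean distance 9.2195. For 6 points, brute-force pairwise comparison is shown above. For large n, the divide-and-conquer algorithm (sort by x, recurse on halves, check the dividing strip) achieves O(n log n).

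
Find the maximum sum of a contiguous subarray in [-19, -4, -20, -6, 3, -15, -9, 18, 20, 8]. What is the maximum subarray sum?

Using Kadane's algorithm on [-19, -4, -20, -6, 3, -15, -9, 18, 20, 8]:

Scanning through the array:
Position 1 (value -4): max_ending_here = -4, max_so_far = -4
Position 2 (value -20): max_ending_here = -20, max_so_far = -4
Position 3 (value -6): max_ending_here = -6, max_so_far = -4
Position 4 (value 3): max_ending_here = 3, max_so_far = 3
Position 5 (value -15): max_ending_here = -12, max_so_far = 3
Position 6 (value -9): max_ending_here = -9, max_so_far = 3
Position 7 (value 18): max_ending_here = 18, max_so_far = 18
Position 8 (value 20): max_ending_here = 38, max_so_far = 38
Position 9 (value 8): max_ending_here = 46, max_so_far = 46

Maximum subarray: [18, 20, 8]
Maximum sum: 46

The maximum subarray is [18, 20, 8] with sum 46. This subarray runs from index 7 to index 9.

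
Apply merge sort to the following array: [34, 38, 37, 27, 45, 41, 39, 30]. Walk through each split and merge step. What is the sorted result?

Merge sort trace:

Split: [34, 38, 37, 27, 45, 41, 39, 30] -> [34, 38, 37, 27] and [45, 41, 39, 30]
  Split: [34, 38, 37, 27] -> [34, 38] and [37, 27]
    Split: [34, 38] -> [34] and [38]
    Merge: [34] + [38] -> [34, 38]
    Split: [37, 27] -> [37] and [27]
    Merge: [37] + [27] -> [27, 37]
  Merge: [34, 38] + [27, 37] -> [27, 34, 37, 38]
  Split: [45, 41, 39, 30] -> [45, 41] and [39, 30]
    Split: [45, 41] -> [45] and [41]
    Merge: [45] + [41] -> [41, 45]
    Split: [39, 30] -> [39] and [30]
    Merge: [39] + [30] -> [30, 39]
  Merge: [41, 45] + [30, 39] -> [30, 39, 41, 45]
Merge: [27, 34, 37, 38] + [30, 39, 41, 45] -> [27, 30, 34, 37, 38, 39, 41, 45]

Final sorted array: [27, 30, 34, 37, 38, 39, 41, 45]

The merge sort proceeds by recursively splitting the array and merging sorted halves.
After all merges, the sorted array is [27, 30, 34, 37, 38, 39, 41, 45].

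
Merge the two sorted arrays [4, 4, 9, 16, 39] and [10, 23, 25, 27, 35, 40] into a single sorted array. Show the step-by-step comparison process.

Merging process:

Compare 4 vs 10: take 4 from left. Merged: [4]
Compare 4 vs 10: take 4 from left. Merged: [4, 4]
Compare 9 vs 10: take 9 from left. Merged: [4, 4, 9]
Compare 16 vs 10: take 10 from right. Merged: [4, 4, 9, 10]
Compare 16 vs 23: take 16 from left. Merged: [4, 4, 9, 10, 16]
Compare 39 vs 23: take 23 from right. Merged: [4, 4, 9, 10, 16, 23]
Compare 39 vs 25: take 25 from right. Merged: [4, 4, 9, 10, 16, 23, 25]
Compare 39 vs 27: take 27 from right. Merged: [4, 4, 9, 10, 16, 23, 25, 27]
Compare 39 vs 35: take 35 from right. Merged: [4, 4, 9, 10, 16, 23, 25, 27, 35]
Compare 39 vs 40: take 39 from left. Merged: [4, 4, 9, 10, 16, 23, 25, 27, 35, 39]
Append remaining from right: [40]. Merged: [4, 4, 9, 10, 16, 23, 25, 27, 35, 39, 40]

Final merged array: [4, 4, 9, 10, 16, 23, 25, 27, 35, 39, 40]
Total comparisons: 10

The merged array is [4, 4, 9, 10, 16, 23, 25, 27, 35, 39, 40], requiring 10 comparisons. The merge step runs in O(n) time where n is the total number of elements.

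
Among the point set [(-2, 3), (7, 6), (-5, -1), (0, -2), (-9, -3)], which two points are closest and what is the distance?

Computing all pairwise distances among 5 points:

d((-2, 3), (7, 6)) = 9.4868
d((-2, 3), (-5, -1)) = 5.0
d((-2, 3), (0, -2)) = 5.3852
d((-2, 3), (-9, -3)) = 9.2195
d((7, 6), (-5, -1)) = 13.8924
d((7, 6), (0, -2)) = 10.6301
d((7, 6), (-9, -3)) = 18.3576
d((-5, -1), (0, -2)) = 5.099
d((-5, -1), (-9, -3)) = 4.4721 <-- minimum
d((0, -2), (-9, -3)) = 9.0554

Closest pair: (-5, -1) and (-9, -3) with distance 4.4721

The closest pair is (-5, -1) and (-9, -3) with Euclidean distance 4.4721. For 5 points, brute-force pairwise comparison is shown above. For large n, the divide-and-conquer algorithm (sort by x, recurse on halves, check the dividing strip) achieves O(n log n).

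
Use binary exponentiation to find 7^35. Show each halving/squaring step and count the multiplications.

Computing 7^35 by squaring (build up from 7^1; each line after the first costs one multiplication):

7^1 = 7
7^2 = (7^1)^2 = 7^2 = 49
7^4 = (7^2)^2 = 49^2 = 2401
7^8 = (7^4)^2 = 2401^2 = 5764801
7^16 = (7^8)^2 = 5764801^2 = 33232930569601
7^17 = 7 * 7^16 = 7 * 33232930569601 = 232630513987207
7^34 = (7^17)^2 = 232630513987207^2 = 54116956037952111668959660849
7^35 = 7 * 7^34 = 7 * 54116956037952111668959660849 = 378818692265664781682717625943

Result: 378818692265664781682717625943
Multiplications needed: 7 (7 lines after 7^1)

7^35 = 378818692265664781682717625943. Using exponentiation by squaring, this requires 7 multiplications. The key idea: if the exponent is even, square the half-power; if odd, multiply by the base once.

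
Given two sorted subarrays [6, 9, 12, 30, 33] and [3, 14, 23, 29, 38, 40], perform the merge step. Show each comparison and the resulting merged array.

Merging process:

Compare 6 vs 3: take 3 from right. Merged: [3]
Compare 6 vs 14: take 6 from left. Merged: [3, 6]
Compare 9 vs 14: take 9 from left. Merged: [3, 6, 9]
Compare 12 vs 14: take 12 from left. Merged: [3, 6, 9, 12]
Compare 30 vs 14: take 14 from right. Merged: [3, 6, 9, 12, 14]
Compare 30 vs 23: take 23 from right. Merged: [3, 6, 9, 12, 14, 23]
Compare 30 vs 29: take 29 from right. Merged: [3, 6, 9, 12, 14, 23, 29]
Compare 30 vs 38: take 30 from left. Merged: [3, 6, 9, 12, 14, 23, 29, 30]
Compare 33 vs 38: take 33 from left. Merged: [3, 6, 9, 12, 14, 23, 29, 30, 33]
Append remaining from right: [38, 40]. Merged: [3, 6, 9, 12, 14, 23, 29, 30, 33, 38, 40]

Final merged array: [3, 6, 9, 12, 14, 23, 29, 30, 33, 38, 40]
Total comparisons: 9

The merged array is [3, 6, 9, 12, 14, 23, 29, 30, 33, 38, 40], requiring 9 comparisons. The merge step runs in O(n) time where n is the total number of elements.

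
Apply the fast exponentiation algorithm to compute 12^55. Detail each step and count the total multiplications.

Computing 12^55 by squaring (build up from 12^1; each line after the first costs one multiplication):

12^1 = 12
12^2 = (12^1)^2 = 12^2 = 144
12^3 = 12 * 12^2 = 12 * 144 = 1728
12^6 = (12^3)^2 = 1728^2 = 2985984
12^12 = (12^6)^2 = 2985984^2 = 8916100448256
12^13 = 12 * 12^12 = 12 * 8916100448256 = 106993205379072
12^26 = (12^13)^2 = 106993205379072^2 = 11447545997288281555215581184
12^27 = 12 * 12^26 = 12 * 11447545997288281555215581184 = 137370551967459378662586974208
12^54 = (12^27)^2 = 137370551967459378662586974208^2 = 18870668547844457769972080826950345531368943638112857227264
12^55 = 12 * 12^54 = 12 * 18870668547844457769972080826950345531368943638112857227264 = 226448022574133493239664969923404146376427323657354286727168

Result: 226448022574133493239664969923404146376427323657354286727168
Multiplications needed: 9 (9 lines after 12^1)

12^55 = 226448022574133493239664969923404146376427323657354286727168. Using exponentiation by squaring, this requires 9 multiplications. The key idea: if the exponent is even, square the half-power; if odd, multiply by the base once.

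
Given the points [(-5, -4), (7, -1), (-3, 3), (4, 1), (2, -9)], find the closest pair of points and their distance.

Computing all pairwise distances among 5 points:

d((-5, -4), (7, -1)) = 12.3693
d((-5, -4), (-3, 3)) = 7.2801
d((-5, -4), (4, 1)) = 10.2956
d((-5, -4), (2, -9)) = 8.6023
d((7, -1), (-3, 3)) = 10.7703
d((7, -1), (4, 1)) = 3.6056 <-- minimum
d((7, -1), (2, -9)) = 9.434
d((-3, 3), (4, 1)) = 7.2801
d((-3, 3), (2, -9)) = 13.0
d((4, 1), (2, -9)) = 10.198

Closest pair: (7, -1) and (4, 1) with distance 3.6056

The closest pair is (7, -1) and (4, 1) with Euclidean distance 3.6056. For 5 points, brute-force pairwise comparison is shown above. For large n, the divide-and-conquer algorithm (sort by x, recurse on halves, check the dividing strip) achieves O(n log n).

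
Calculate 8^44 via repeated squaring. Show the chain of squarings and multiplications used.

Computing 8^44 by squaring (build up from 8^1; each line after the first costs one multiplication):

8^1 = 8
8^2 = (8^1)^2 = 8^2 = 64
8^4 = (8^2)^2 = 64^2 = 4096
8^5 = 8 * 8^4 = 8 * 4096 = 32768
8^10 = (8^5)^2 = 32768^2 = 1073741824
8^11 = 8 * 8^10 = 8 * 1073741824 = 8589934592
8^22 = (8^11)^2 = 8589934592^2 = 73786976294838206464
8^44 = (8^22)^2 = 73786976294838206464^2 = 5444517870735015415413993718908291383296

Result: 5444517870735015415413993718908291383296
Multiplications needed: 7 (7 lines after 8^1)

8^44 = 5444517870735015415413993718908291383296. Using exponentiation by squaring, this requires 7 multiplications. The key idea: if the exponent is even, square the half-power; if odd, multiply by the base once.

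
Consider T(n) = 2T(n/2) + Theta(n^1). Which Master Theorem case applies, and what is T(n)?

Master Theorem for T(n) = 2T(n/2) + O(n^1):

a = 2, b = 2, c = 1
log_b(a) = log_2(2) = 1.0000

Case 2: c = 1 = log_2(2) = 1.0000
T(n) = O(n^1 log n) = O(n log n)

For T(n) = 2T(n/2) + O(n^1): log_2(2) = 1.0000. This is Case 2 of the Master Theorem (c = log_b(a), equal work at all levels), giving O(n log n).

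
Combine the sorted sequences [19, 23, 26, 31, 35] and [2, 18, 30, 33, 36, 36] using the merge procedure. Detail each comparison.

Merging process:

Compare 19 vs 2: take 2 from right. Merged: [2]
Compare 19 vs 18: take 18 from right. Merged: [2, 18]
Compare 19 vs 30: take 19 from left. Merged: [2, 18, 19]
Compare 23 vs 30: take 23 from left. Merged: [2, 18, 19, 23]
Compare 26 vs 30: take 26 from left. Merged: [2, 18, 19, 23, 26]
Compare 31 vs 30: take 30 from right. Merged: [2, 18, 19, 23, 26, 30]
Compare 31 vs 33: take 31 from left. Merged: [2, 18, 19, 23, 26, 30, 31]
Compare 35 vs 33: take 33 from right. Merged: [2, 18, 19, 23, 26, 30, 31, 33]
Compare 35 vs 36: take 35 from left. Merged: [2, 18, 19, 23, 26, 30, 31, 33, 35]
Append remaining from right: [36, 36]. Merged: [2, 18, 19, 23, 26, 30, 31, 33, 35, 36, 36]

Final merged array: [2, 18, 19, 23, 26, 30, 31, 33, 35, 36, 36]
Total comparisons: 9

The merged array is [2, 18, 19, 23, 26, 30, 31, 33, 35, 36, 36], requiring 9 comparisons. The merge step runs in O(n) time where n is the total number of elements.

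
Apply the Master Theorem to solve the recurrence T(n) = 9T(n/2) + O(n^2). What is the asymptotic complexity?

Master Theorem for T(n) = 9T(n/2) + O(n^2):

a = 9, b = 2, c = 2
log_b(a) = log_2(9) = 3.1699

Case 1: c = 2 < log_2(9) = 3.1699
T(n) = O(n^(log_2 9))

For T(n) = 9T(n/2) + O(n^2): log_2(9) = 3.1699. This is Case 1 of the Master Theorem (c < log_b(a), work dominated by leaves), giving O(n^(log_2 9)).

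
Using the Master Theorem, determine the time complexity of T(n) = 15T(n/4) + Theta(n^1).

Master Theorem for T(n) = 15T(n/4) + O(n^1):

a = 15, b = 4, c = 1
log_b(a) = log_4(15) = 1.9534

Case 1: c = 1 < log_4(15) = 1.9534
T(n) = O(n^(log_4 15))

For T(n) = 15T(n/4) + O(n^1): log_4(15) = 1.9534. This is Case 1 of the Master Theorem (c < log_b(a), work dominated by leaves), giving O(n^(log_4 15)).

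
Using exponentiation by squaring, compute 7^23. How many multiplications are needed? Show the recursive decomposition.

Computing 7^23 by squaring (build up from 7^1; each line after the first costs one multiplication):

7^1 = 7
7^2 = (7^1)^2 = 7^2 = 49
7^4 = (7^2)^2 = 49^2 = 2401
7^5 = 7 * 7^4 = 7 * 2401 = 16807
7^10 = (7^5)^2 = 16807^2 = 282475249
7^11 = 7 * 7^10 = 7 * 282475249 = 1977326743
7^22 = (7^11)^2 = 1977326743^2 = 3909821048582988049
7^23 = 7 * 7^22 = 7 * 3909821048582988049 = 27368747340080916343

Result: 27368747340080916343
Multiplications needed: 7 (7 lines after 7^1)

7^23 = 27368747340080916343. Using exponentiation by squaring, this requires 7 multiplications. The key idea: if the exponent is even, square the half-power; if odd, multiply by the base once.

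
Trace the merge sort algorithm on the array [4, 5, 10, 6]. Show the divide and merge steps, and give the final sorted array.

Merge sort trace:

Split: [4, 5, 10, 6] -> [4, 5] and [10, 6]
  Split: [4, 5] -> [4] and [5]
  Merge: [4] + [5] -> [4, 5]
  Split: [10, 6] -> [10] and [6]
  Merge: [10] + [6] -> [6, 10]
Merge: [4, 5] + [6, 10] -> [4, 5, 6, 10]

Final sorted array: [4, 5, 6, 10]

The merge sort proceeds by recursively splitting the array and merging sorted halves.
After all merges, the sorted array is [4, 5, 6, 10].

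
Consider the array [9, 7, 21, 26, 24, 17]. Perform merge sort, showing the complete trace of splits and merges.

Merge sort trace:

Split: [9, 7, 21, 26, 24, 17] -> [9, 7, 21] and [26, 24, 17]
  Split: [9, 7, 21] -> [9] and [7, 21]
    Split: [7, 21] -> [7] and [21]
    Merge: [7] + [21] -> [7, 21]
  Merge: [9] + [7, 21] -> [7, 9, 21]
  Split: [26, 24, 17] -> [26] and [24, 17]
    Split: [24, 17] -> [24] and [17]
    Merge: [24] + [17] -> [17, 24]
  Merge: [26] + [17, 24] -> [17, 24, 26]
Merge: [7, 9, 21] + [17, 24, 26] -> [7, 9, 17, 21, 24, 26]

Final sorted array: [7, 9, 17, 21, 24, 26]

The merge sort proceeds by recursively splitting the array and merging sorted halves.
After all merges, the sorted array is [7, 9, 17, 21, 24, 26].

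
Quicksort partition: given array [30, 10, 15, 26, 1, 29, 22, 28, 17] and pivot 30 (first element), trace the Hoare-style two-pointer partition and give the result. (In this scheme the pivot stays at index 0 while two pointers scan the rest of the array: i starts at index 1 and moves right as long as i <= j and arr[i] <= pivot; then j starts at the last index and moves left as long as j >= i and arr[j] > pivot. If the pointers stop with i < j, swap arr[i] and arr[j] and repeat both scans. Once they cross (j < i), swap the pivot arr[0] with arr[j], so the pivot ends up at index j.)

Hoare-style two-pointer partition with pivot = 30:

Initial array: [30, 10, 15, 26, 1, 29, 22, 28, 17]

Pointers start at i = 1, j = 8.
i ends at 9, j ends at 8: the pointers have crossed (j < i), so scanning stops.

Swap pivot arr[0] with arr[8] to place pivot at position 8: [17, 10, 15, 26, 1, 29, 22, 28, 30]
Pivot position: 8

After partitioning with pivot 30, the array becomes [17, 10, 15, 26, 1, 29, 22, 28, 30]. The pivot is placed at index 8. All elements to the left of the pivot are <= 30, and all elements to the right are > 30.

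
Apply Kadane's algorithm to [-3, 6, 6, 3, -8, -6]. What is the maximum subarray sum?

Using Kadane's algorithm on [-3, 6, 6, 3, -8, -6]:

Scanning through the array:
Position 1 (value 6): max_ending_here = 6, max_so_far = 6
Position 2 (value 6): max_ending_here = 12, max_so_far = 12
Position 3 (value 3): max_ending_here = 15, max_so_far = 15
Position 4 (value -8): max_ending_here = 7, max_so_far = 15
Position 5 (value -6): max_ending_here = 1, max_so_far = 15

Maximum subarray: [6, 6, 3]
Maximum sum: 15

The maximum subarray is [6, 6, 3] with sum 15. This subarray runs from index 1 to index 3.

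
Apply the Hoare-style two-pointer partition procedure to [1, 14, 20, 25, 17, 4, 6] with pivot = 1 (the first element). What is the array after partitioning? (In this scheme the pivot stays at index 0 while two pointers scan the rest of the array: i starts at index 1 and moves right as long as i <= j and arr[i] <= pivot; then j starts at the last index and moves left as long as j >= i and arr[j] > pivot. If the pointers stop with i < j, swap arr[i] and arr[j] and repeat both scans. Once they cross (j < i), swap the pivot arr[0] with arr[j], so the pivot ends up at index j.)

Hoare-style two-pointer partition with pivot = 1:

Initial array: [1, 14, 20, 25, 17, 4, 6]

Pointers start at i = 1, j = 6.
i ends at 1, j ends at 0: the pointers have crossed (j < i), so scanning stops.

j = 0, so swapping arr[0] with arr[j] leaves the pivot at position 0: [1, 14, 20, 25, 17, 4, 6]
Pivot position: 0

After partitioning with pivot 1, the array becomes [1, 14, 20, 25, 17, 4, 6]. The pivot is placed at index 0. All elements to the left of the pivot are <= 1, and all elements to the right are > 1.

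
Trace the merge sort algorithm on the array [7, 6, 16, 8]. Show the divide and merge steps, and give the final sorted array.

Merge sort trace:

Split: [7, 6, 16, 8] -> [7, 6] and [16, 8]
  Split: [7, 6] -> [7] and [6]
  Merge: [7] + [6] -> [6, 7]
  Split: [16, 8] -> [16] and [8]
  Merge: [16] + [8] -> [8, 16]
Merge: [6, 7] + [8, 16] -> [6, 7, 8, 16]

Final sorted array: [6, 7, 8, 16]

The merge sort proceeds by recursively splitting the array and merging sorted halves.
After all merges, the sorted array is [6, 7, 8, 16].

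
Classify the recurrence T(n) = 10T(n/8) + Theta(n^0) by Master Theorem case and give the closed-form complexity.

Master Theorem for T(n) = 10T(n/8) + O(n^0):

a = 10, b = 8, c = 0
log_b(a) = log_8(10) = 1.1073

Case 1: c = 0 < log_8(10) = 1.1073
T(n) = O(n^(log_8 10))

For T(n) = 10T(n/8) + O(n^0): log_8(10) = 1.1073. This is Case 1 of the Master Theorem (c < log_b(a), work dominated by leaves), giving O(n^(log_8 10)).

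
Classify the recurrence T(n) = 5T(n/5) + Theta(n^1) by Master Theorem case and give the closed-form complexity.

Master Theorem for T(n) = 5T(n/5) + O(n^1):

a = 5, b = 5, c = 1
log_b(a) = log_5(5) = 1.0000

Case 2: c = 1 = log_5(5) = 1.0000
T(n) = O(n^1 log n) = O(n log n)

For T(n) = 5T(n/5) + O(n^1): log_5(5) = 1.0000. This is Case 2 of the Master Theorem (c = log_b(a), equal work at all levels), giving O(n log n).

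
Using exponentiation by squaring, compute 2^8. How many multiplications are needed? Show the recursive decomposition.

Computing 2^8 by squaring (build up from 2^1; each line after the first costs one multiplication):

2^1 = 2
2^2 = (2^1)^2 = 2^2 = 4
2^4 = (2^2)^2 = 4^2 = 16
2^8 = (2^4)^2 = 16^2 = 256

Result: 256
Multiplications needed: 3 (3 lines after 2^1)

2^8 = 256. Using exponentiation by squaring, this requires 3 multiplications. The key idea: if the exponent is even, square the half-power; if odd, multiply by the base once.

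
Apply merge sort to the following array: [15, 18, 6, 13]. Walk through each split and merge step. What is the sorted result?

Merge sort trace:

Split: [15, 18, 6, 13] -> [15, 18] and [6, 13]
  Split: [15, 18] -> [15] and [18]
  Merge: [15] + [18] -> [15, 18]
  Split: [6, 13] -> [6] and [13]
  Merge: [6] + [13] -> [6, 13]
Merge: [15, 18] + [6, 13] -> [6, 13, 15, 18]

Final sorted array: [6, 13, 15, 18]

The merge sort proceeds by recursively splitting the array and merging sorted halves.
After all merges, the sorted array is [6, 13, 15, 18].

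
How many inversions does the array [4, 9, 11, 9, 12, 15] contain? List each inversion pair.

Finding inversions in [4, 9, 11, 9, 12, 15]:

(2, 3): arr[2]=11 > arr[3]=9

Total inversions: 1

The array has 1 inversion(s): (2,3). Each pair (i,j) satisfies i < j and arr[i] > arr[j].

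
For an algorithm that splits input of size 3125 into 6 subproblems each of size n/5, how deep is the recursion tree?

For divide and conquer with division factor 5:

Problem sizes at each level:
Level 0: 3125
Level 1: 625
Level 2: 125
Level 3: 25
Level 4: 5
Level 5: 1

The root is level 0 and the size-1 base case is level 5 (the tree spans levels 0 through 5, i.e. 6 levels counting the root), so the depth is the number of divisions: log_5(3125) = 5

The recursion tree depth is log_5(3125) = 5. At each level, the problem size is divided by 5, so it takes 5 divisions to reduce to a base case of size 1. The algorithm makes 6 recursive calls at each level.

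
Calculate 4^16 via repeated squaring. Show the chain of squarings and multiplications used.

Computing 4^16 by squaring (build up from 4^1; each line after the first costs one multiplication):

4^1 = 4
4^2 = (4^1)^2 = 4^2 = 16
4^4 = (4^2)^2 = 16^2 = 256
4^8 = (4^4)^2 = 256^2 = 65536
4^16 = (4^8)^2 = 65536^2 = 4294967296

Result: 4294967296
Multiplications needed: 4 (4 lines after 4^1)

4^16 = 4294967296. Using exponentiation by squaring, this requires 4 multiplications. The key idea: if the exponent is even, square the half-power; if odd, multiply by the base once.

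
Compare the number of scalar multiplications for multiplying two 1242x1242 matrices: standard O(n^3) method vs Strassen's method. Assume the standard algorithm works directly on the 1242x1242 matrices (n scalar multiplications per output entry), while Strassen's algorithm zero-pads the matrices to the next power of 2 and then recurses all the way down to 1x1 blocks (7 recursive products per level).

Matrix multiplication for 1242x1242 matrices:

Strassen's algorithm requires power-of-2 dimensions. Pad 1242x1242 to 2048x2048 (next power of 2).

Standard algorithm: 1242^3 = 1915864488 multiplications
Strassen's algorithm: 7^(log2(2048)) = 7^11 = 1977326743 multiplications
Difference: 1915864488 - 1977326743 = -61462255 (Strassen uses MORE here due to padding overhead — for small or just-over-power-of-2 n, padding can outweigh the per-level savings)

Standard: 1915864488 multiplications (1242^3). Strassen: 1977326743 multiplications (7^11, after padding to 2048x2048). Strassen reduces 8 recursive multiplications to 7 at each level.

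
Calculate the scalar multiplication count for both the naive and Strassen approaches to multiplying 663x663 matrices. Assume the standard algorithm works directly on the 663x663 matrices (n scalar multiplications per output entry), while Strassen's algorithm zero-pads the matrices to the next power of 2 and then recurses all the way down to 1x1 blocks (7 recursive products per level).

Matrix multiplication for 663x663 matrices:

Strassen's algorithm requires power-of-2 dimensions. Pad 663x663 to 1024x1024 (next power of 2).

Standard algorithm: 663^3 = 291434247 multiplications
Strassen's algorithm: 7^(log2(1024)) = 7^10 = 282475249 multiplications
Savings: 291434247 - 282475249 = 8958998 multiplications

Standard: 291434247 multiplications (663^3). Strassen: 282475249 multiplications (7^10, after padding to 1024x1024). Strassen reduces 8 recursive multiplications to 7 at each level.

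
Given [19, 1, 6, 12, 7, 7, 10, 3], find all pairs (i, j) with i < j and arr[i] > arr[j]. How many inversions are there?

Finding inversions in [19, 1, 6, 12, 7, 7, 10, 3]:

(0, 1): arr[0]=19 > arr[1]=1
(0, 2): arr[0]=19 > arr[2]=6
(0, 3): arr[0]=19 > arr[3]=12
(0, 4): arr[0]=19 > arr[4]=7
(0, 5): arr[0]=19 > arr[5]=7
(0, 6): arr[0]=19 > arr[6]=10
(0, 7): arr[0]=19 > arr[7]=3
(2, 7): arr[2]=6 > arr[7]=3
(3, 4): arr[3]=12 > arr[4]=7
(3, 5): arr[3]=12 > arr[5]=7
(3, 6): arr[3]=12 > arr[6]=10
(3, 7): arr[3]=12 > arr[7]=3
(4, 7): arr[4]=7 > arr[7]=3
(5, 7): arr[5]=7 > arr[7]=3
(6, 7): arr[6]=10 > arr[7]=3

Total inversions: 15

The array has 15 inversion(s): (0,1), (0,2), (0,3), (0,4), (0,5), (0,6), (0,7), (2,7), (3,4), (3,5), (3,6), (3,7), (4,7), (5,7), (6,7). Each pair (i,j) satisfies i < j and arr[i] > arr[j].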